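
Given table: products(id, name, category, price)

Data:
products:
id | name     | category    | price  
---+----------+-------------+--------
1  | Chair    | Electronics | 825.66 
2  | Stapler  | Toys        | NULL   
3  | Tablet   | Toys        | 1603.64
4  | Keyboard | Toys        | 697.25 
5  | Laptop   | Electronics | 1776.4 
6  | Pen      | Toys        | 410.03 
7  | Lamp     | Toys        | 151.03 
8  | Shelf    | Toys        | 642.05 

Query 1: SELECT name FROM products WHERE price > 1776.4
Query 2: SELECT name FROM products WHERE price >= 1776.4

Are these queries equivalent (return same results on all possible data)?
No, not equivalent

Query 1 returns: []
Query 2 returns: [('Laptop',)]

Reason: > vs >= gives different results when price = 1776.4 exists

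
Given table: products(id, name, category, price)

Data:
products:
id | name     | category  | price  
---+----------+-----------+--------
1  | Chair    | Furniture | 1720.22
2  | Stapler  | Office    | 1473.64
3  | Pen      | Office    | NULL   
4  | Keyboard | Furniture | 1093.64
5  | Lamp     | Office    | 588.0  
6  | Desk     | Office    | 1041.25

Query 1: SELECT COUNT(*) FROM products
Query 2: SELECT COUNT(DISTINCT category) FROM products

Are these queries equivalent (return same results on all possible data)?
No, not equivalent

Query 1 returns: [(6,)]
Query 2 returns: [(2,)]

Reason: COUNT(*) counts rows, COUNT(DISTINCT category) counts unique categorys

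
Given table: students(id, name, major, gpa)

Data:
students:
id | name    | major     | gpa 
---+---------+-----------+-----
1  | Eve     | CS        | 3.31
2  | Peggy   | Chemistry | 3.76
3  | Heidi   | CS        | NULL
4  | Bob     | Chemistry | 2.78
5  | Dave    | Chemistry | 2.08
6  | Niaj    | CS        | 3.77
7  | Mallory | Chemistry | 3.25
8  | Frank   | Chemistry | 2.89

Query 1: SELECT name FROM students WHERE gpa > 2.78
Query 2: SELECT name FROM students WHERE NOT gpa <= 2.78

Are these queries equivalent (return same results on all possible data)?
Yes, equivalent

Both queries return: [('Eve',), ('Frank',), ('Mallory',), ('Niaj',), ('Peggy',)]

Reason: Both filter gpa > 2.78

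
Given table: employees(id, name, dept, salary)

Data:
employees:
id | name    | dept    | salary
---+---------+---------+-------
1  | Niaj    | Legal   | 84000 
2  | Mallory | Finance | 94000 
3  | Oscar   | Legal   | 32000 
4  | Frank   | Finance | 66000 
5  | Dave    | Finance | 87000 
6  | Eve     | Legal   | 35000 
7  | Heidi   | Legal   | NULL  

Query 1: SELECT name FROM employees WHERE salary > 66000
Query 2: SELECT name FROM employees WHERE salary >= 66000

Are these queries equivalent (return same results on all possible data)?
No, not equivalent

Query 1 returns: [('Niaj',), ('Mallory',), ('Dave',)]
Query 2 returns: [('Niaj',), ('Mallory',), ('Frank',), ('Dave',)]

Reason: > vs >= gives different results when salary = 66000 exists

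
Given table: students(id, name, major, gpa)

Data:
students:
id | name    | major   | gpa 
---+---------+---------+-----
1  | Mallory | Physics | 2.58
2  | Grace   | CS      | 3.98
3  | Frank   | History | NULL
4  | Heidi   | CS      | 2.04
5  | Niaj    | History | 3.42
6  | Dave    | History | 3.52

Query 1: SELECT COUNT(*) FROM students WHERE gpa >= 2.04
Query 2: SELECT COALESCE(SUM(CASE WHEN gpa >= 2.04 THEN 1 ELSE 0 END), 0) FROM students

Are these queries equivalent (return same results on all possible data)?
Yes, equivalent

Both queries return: [(5,)]

Reason: COUNT with WHERE vs conditional SUM (COALESCE handles empty-table NULL)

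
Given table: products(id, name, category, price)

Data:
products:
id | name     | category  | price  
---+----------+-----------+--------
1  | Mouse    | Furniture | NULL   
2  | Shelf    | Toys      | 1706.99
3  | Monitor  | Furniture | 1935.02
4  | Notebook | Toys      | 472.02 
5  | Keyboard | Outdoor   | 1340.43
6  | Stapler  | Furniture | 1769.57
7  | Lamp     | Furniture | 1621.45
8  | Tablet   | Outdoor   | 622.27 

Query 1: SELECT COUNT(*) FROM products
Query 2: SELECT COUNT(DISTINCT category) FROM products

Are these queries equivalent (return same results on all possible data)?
No, not equivalent

Query 1 returns: [(8,)]
Query 2 returns: [(3,)]

Reason: COUNT(*) counts rows, COUNT(DISTINCT category) counts unique categorys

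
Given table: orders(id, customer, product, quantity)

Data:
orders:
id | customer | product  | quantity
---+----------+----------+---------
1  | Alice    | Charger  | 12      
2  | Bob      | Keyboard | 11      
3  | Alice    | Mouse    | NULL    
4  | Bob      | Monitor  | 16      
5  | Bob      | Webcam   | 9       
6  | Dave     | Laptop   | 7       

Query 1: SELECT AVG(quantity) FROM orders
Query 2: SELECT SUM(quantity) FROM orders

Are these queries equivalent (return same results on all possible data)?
No, not equivalent

Query 1 returns: [(11.0,)]
Query 2 returns: [(55,)]

Reason: AVG vs SUM give different aggregate values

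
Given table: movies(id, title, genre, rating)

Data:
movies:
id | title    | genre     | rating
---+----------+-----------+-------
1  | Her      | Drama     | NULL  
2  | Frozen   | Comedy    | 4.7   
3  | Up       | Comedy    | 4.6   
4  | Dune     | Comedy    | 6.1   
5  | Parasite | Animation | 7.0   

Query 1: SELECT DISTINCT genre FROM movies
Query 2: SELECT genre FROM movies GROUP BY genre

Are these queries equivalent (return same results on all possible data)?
Yes, equivalent

Both queries return: [('Animation',), ('Comedy',), ('Drama',)]

Reason: Both get unique genres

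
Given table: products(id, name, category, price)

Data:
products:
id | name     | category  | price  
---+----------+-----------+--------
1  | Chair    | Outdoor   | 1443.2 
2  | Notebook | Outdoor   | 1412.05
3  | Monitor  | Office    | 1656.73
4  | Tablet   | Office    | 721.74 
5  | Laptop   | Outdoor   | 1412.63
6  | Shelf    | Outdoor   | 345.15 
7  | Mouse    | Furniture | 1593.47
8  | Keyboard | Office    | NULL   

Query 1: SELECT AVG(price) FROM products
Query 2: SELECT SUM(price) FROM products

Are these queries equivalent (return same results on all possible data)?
No, not equivalent

Query 1 returns: [(1226.4242857142856,)]
Query 2 returns: [(8584.97,)]

Reason: AVG vs SUM give different aggregate values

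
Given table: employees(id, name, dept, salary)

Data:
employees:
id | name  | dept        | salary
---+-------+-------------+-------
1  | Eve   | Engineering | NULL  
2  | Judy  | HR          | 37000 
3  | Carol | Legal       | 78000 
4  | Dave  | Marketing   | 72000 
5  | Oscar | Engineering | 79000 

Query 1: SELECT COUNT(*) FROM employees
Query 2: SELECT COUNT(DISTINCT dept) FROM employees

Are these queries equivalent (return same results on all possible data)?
No, not equivalent

Query 1 returns: [(5,)]
Query 2 returns: [(4,)]

Reason: COUNT(*) counts rows, COUNT(DISTINCT dept) counts unique depts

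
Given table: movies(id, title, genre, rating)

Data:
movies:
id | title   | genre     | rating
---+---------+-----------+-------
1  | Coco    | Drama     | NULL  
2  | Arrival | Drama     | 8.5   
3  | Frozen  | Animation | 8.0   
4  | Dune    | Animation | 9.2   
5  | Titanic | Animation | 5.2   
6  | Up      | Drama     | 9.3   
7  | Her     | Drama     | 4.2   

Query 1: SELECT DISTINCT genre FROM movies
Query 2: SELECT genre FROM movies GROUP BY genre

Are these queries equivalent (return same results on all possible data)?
Yes, equivalent

Both queries return: [('Animation',), ('Drama',)]

Reason: Both get unique genres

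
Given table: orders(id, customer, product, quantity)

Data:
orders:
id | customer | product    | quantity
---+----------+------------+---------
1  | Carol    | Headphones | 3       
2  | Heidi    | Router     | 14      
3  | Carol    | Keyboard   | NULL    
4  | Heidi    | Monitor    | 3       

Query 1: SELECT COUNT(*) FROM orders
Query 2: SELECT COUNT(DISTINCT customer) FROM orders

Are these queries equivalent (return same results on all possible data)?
No, not equivalent

Query 1 returns: [(4,)]
Query 2 returns: [(2,)]

Reason: COUNT(*) counts rows, COUNT(DISTINCT customer) counts unique customers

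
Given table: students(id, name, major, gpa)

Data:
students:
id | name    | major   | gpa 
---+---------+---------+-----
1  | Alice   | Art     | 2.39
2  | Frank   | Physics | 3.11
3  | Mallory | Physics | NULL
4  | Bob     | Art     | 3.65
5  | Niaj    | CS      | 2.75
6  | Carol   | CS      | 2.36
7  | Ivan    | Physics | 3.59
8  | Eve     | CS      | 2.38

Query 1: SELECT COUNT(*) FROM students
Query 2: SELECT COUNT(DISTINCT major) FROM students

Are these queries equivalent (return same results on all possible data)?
No, not equivalent

Query 1 returns: [(8,)]
Query 2 returns: [(3,)]

Reason: COUNT(*) counts rows, COUNT(DISTINCT major) counts unique majors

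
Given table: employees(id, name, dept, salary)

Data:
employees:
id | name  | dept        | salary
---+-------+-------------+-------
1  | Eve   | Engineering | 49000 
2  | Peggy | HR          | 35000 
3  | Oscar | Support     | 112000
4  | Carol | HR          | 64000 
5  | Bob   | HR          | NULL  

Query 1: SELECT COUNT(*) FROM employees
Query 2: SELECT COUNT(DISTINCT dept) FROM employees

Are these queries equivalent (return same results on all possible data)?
No, not equivalent

Query 1 returns: [(5,)]
Query 2 returns: [(3,)]

Reason: COUNT(*) counts rows, COUNT(DISTINCT dept) counts unique depts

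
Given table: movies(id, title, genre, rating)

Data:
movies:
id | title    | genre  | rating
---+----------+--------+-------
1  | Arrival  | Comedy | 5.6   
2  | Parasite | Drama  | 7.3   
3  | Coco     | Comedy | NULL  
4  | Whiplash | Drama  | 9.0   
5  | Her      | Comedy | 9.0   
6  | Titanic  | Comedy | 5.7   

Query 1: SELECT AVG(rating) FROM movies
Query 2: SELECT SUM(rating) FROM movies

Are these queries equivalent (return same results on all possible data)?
No, not equivalent

Query 1 returns: [(7.32,)]
Query 2 returns: [(36.6,)]

Reason: AVG vs SUM give different aggregate values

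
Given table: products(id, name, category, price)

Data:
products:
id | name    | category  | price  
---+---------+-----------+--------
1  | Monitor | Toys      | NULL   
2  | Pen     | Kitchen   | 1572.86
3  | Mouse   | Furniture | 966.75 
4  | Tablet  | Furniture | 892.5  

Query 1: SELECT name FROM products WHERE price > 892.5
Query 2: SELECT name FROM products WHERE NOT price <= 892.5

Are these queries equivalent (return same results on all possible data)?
Yes, equivalent

Both queries return: [('Mouse',), ('Pen',)]

Reason: Both filter price > 892.5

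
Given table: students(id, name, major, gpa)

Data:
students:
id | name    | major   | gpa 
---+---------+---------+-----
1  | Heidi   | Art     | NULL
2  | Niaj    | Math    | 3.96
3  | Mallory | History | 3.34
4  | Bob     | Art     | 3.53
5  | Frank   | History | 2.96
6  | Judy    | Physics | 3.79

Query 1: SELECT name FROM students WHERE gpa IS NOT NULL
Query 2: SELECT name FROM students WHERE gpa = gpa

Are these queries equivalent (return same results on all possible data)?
Yes, equivalent

Both queries return: [('Bob',), ('Frank',), ('Judy',), ('Mallory',), ('Niaj',)]

Reason: IS NOT NULL vs self-equality (both exclude NULLs)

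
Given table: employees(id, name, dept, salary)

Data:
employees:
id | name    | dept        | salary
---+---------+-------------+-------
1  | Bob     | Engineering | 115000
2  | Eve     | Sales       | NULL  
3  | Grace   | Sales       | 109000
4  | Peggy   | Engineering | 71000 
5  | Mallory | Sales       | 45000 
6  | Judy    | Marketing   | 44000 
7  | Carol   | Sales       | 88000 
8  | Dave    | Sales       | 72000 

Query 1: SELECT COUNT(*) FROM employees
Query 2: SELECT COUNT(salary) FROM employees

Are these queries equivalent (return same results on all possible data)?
No, not equivalent

Query 1 returns: [(8,)]
Query 2 returns: [(7,)]

Reason: COUNT(*) includes NULLs, COUNT(column) excludes them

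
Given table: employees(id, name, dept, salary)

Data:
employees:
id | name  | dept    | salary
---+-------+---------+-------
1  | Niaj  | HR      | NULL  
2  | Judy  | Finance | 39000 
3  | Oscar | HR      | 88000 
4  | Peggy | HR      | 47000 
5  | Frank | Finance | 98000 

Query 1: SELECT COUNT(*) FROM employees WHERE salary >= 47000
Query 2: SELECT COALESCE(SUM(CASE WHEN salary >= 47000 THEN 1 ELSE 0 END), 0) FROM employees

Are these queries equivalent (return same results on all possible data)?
Yes, equivalent

Both queries return: [(3,)]

Reason: COUNT with WHERE vs conditional SUM (COALESCE handles empty-table NULL)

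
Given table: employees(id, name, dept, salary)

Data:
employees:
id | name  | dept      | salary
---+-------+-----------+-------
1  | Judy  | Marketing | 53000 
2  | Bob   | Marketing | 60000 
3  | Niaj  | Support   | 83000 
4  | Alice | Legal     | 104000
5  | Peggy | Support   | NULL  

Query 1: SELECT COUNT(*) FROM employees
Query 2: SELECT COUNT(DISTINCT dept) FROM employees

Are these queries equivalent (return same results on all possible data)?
No, not equivalent

Query 1 returns: [(5,)]
Query 2 returns: [(3,)]

Reason: COUNT(*) counts rows, COUNT(DISTINCT dept) counts unique depts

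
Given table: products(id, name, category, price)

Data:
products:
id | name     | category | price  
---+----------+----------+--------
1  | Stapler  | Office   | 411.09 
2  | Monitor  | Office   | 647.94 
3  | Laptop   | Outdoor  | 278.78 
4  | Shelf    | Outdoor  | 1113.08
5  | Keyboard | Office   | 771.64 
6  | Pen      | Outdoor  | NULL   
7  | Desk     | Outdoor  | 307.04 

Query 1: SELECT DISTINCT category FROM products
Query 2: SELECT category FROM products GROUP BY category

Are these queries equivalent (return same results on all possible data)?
Yes, equivalent

Both queries return: [('Office',), ('Outdoor',)]

Reason: Both get unique categorys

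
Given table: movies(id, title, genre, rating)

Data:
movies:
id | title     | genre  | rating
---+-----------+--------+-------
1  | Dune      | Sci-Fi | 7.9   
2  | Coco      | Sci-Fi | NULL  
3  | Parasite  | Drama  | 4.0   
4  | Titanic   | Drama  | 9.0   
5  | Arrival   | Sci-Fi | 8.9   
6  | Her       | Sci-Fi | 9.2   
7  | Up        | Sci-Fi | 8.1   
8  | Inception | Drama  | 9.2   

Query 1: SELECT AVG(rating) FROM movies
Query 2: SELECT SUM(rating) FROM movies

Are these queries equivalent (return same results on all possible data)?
No, not equivalent

Query 1 returns: [(8.042857142857143,)]
Query 2 returns: [(56.3,)]

Reason: AVG vs SUM give different aggregate values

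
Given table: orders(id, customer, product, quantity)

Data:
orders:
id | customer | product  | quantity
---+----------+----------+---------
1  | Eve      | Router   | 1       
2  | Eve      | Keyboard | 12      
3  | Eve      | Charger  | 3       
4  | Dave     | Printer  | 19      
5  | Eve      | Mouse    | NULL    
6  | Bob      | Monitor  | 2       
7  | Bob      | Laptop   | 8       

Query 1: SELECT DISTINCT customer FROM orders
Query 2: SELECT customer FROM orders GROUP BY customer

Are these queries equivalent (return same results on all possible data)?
Yes, equivalent

Both queries return: [('Bob',), ('Dave',), ('Eve',)]

Reason: Both get unique customers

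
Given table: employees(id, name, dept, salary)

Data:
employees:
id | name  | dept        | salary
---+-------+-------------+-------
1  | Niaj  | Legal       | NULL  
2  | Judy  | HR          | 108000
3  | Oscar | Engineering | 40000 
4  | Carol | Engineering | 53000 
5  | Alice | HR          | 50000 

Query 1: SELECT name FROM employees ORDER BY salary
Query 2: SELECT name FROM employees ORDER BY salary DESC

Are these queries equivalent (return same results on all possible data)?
No, not equivalent

Query 1 returns: [('Niaj',), ('Oscar',), ('Alice',), ('Carol',), ('Judy',)]
Query 2 returns: [('Judy',), ('Carol',), ('Alice',), ('Oscar',), ('Niaj',)]

Reason: ASC vs DESC gives opposite ordering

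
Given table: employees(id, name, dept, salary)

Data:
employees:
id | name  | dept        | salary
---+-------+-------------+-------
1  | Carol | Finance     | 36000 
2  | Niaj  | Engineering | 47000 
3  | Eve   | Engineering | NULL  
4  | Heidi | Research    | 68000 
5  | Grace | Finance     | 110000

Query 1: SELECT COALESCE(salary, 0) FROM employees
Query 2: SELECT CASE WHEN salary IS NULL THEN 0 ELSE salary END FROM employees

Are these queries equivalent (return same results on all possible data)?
Yes, equivalent

Both queries return: [(0,), (36000,), (47000,), (68000,), (110000,)]

Reason: COALESCE vs CASE for NULL handling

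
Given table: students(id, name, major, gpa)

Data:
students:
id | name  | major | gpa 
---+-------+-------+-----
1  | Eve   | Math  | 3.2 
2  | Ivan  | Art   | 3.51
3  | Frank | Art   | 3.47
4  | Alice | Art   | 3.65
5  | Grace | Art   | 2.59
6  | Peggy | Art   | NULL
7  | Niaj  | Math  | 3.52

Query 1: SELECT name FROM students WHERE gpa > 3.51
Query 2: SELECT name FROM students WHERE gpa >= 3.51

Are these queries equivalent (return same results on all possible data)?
No, not equivalent

Query 1 returns: [('Alice',), ('Niaj',)]
Query 2 returns: [('Ivan',), ('Alice',), ('Niaj',)]

Reason: > vs >= gives different results when gpa = 3.51 exists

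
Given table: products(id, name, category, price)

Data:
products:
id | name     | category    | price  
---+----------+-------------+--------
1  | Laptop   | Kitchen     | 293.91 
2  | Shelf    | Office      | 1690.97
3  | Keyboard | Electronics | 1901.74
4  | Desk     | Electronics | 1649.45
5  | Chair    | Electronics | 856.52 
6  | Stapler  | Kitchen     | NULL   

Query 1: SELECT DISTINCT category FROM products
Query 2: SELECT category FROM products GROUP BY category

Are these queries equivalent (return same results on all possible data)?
Yes, equivalent

Both queries return: [('Electronics',), ('Kitchen',), ('Office',)]

Reason: Both get unique categorys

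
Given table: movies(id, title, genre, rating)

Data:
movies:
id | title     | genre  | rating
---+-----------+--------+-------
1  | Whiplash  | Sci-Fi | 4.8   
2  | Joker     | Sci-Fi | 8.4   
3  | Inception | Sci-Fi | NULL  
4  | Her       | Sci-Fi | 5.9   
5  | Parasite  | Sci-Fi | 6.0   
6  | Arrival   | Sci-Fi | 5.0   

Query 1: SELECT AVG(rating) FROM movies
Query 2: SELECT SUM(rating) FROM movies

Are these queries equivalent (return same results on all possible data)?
No, not equivalent

Query 1 returns: [(6.0200000000000005,)]
Query 2 returns: [(30.1,)]

Reason: AVG vs SUM give different aggregate values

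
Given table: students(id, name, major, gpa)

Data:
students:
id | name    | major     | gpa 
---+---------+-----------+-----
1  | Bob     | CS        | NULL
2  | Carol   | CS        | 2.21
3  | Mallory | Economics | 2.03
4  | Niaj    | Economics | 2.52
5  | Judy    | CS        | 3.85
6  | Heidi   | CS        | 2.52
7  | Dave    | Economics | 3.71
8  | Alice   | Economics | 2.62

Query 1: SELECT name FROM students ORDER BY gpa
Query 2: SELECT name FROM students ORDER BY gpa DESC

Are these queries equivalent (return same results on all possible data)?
No, not equivalent

Query 1 returns: [('Bob',), ('Mallory',), ('Carol',), ('Niaj',), ('Heidi',), ('Alice',), ('Dave',), ('Judy',)]
Query 2 returns: [('Judy',), ('Dave',), ('Alice',), ('Niaj',), ('Heidi',), ('Carol',), ('Mallory',), ('Bob',)]

Reason: ASC vs DESC gives opposite ordering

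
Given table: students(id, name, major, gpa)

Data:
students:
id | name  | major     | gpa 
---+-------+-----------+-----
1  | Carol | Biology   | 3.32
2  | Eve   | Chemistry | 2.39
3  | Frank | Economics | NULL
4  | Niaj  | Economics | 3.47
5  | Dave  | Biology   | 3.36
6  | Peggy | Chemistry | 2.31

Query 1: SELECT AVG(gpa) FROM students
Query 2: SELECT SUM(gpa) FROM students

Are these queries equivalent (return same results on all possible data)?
No, not equivalent

Query 1 returns: [(2.9699999999999998,)]
Query 2 returns: [(14.85,)]

Reason: AVG vs SUM give different aggregate values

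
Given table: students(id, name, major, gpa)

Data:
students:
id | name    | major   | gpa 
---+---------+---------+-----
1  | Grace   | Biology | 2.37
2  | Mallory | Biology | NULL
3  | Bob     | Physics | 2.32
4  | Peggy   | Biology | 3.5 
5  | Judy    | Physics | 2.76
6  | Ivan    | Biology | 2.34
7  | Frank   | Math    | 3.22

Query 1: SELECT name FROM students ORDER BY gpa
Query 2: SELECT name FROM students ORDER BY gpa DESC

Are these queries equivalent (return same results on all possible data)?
No, not equivalent

Query 1 returns: [('Mallory',), ('Bob',), ('Ivan',), ('Grace',), ('Judy',), ('Frank',), ('Peggy',)]
Query 2 returns: [('Peggy',), ('Frank',), ('Judy',), ('Grace',), ('Ivan',), ('Bob',), ('Mallory',)]

Reason: ASC vs DESC gives opposite ordering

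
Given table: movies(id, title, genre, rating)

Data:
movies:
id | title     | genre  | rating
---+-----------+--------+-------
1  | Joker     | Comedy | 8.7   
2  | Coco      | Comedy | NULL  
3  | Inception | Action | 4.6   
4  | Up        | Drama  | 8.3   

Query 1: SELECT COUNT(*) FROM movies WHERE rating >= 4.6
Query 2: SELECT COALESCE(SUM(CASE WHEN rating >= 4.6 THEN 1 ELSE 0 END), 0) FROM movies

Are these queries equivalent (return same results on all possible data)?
Yes, equivalent

Both queries return: [(3,)]

Reason: COUNT with WHERE vs conditional SUM (COALESCE handles empty-table NULL)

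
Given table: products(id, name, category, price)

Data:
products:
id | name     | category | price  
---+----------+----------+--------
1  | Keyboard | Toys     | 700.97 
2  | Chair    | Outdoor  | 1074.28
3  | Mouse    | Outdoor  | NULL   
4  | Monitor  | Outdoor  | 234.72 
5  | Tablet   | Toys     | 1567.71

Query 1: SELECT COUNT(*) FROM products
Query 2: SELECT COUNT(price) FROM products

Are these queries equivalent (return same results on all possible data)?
No, not equivalent

Query 1 returns: [(5,)]
Query 2 returns: [(4,)]

Reason: COUNT(*) includes NULLs, COUNT(column) excludes them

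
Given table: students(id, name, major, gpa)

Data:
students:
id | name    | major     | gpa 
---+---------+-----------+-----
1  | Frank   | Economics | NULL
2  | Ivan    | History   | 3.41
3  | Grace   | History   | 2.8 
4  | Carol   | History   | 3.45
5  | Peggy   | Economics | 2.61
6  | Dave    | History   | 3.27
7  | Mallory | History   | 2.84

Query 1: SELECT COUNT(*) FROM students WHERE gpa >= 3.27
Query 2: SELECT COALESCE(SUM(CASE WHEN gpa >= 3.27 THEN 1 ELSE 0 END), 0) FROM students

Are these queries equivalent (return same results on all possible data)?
Yes, equivalent

Both queries return: [(3,)]

Reason: COUNT with WHERE vs conditional SUM (COALESCE handles empty-table NULL)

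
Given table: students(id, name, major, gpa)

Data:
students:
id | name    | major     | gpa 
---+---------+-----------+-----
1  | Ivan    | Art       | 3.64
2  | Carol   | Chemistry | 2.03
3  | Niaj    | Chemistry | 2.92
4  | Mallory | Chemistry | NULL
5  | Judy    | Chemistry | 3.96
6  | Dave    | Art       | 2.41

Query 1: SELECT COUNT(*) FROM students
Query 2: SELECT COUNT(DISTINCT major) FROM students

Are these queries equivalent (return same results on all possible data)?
No, not equivalent

Query 1 returns: [(6,)]
Query 2 returns: [(2,)]

Reason: COUNT(*) counts rows, COUNT(DISTINCT major) counts unique majors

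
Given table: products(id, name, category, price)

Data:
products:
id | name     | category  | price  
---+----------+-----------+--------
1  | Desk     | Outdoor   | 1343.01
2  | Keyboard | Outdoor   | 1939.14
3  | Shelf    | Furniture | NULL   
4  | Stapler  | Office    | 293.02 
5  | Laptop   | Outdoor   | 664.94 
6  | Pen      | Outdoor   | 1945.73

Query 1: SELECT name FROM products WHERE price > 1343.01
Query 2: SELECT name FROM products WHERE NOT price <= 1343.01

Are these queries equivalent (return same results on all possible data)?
Yes, equivalent

Both queries return: [('Keyboard',), ('Pen',)]

Reason: Both filter price > 1343.01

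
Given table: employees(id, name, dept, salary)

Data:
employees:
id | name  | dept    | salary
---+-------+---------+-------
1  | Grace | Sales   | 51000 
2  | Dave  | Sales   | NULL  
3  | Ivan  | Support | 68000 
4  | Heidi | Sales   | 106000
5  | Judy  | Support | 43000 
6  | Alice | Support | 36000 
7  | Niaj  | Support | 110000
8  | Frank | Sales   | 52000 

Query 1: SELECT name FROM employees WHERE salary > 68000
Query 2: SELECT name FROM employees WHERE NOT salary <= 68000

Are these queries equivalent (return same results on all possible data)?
Yes, equivalent

Both queries return: [('Heidi',), ('Niaj',)]

Reason: Both filter salary > 68000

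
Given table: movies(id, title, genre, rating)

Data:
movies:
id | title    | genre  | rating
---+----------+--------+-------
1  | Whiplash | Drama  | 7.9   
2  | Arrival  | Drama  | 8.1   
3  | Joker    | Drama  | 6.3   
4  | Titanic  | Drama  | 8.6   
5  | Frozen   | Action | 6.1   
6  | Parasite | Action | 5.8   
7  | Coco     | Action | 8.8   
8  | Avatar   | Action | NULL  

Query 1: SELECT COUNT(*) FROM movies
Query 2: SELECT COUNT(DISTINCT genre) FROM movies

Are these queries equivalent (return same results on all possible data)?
No, not equivalent

Query 1 returns: [(8,)]
Query 2 returns: [(2,)]

Reason: COUNT(*) counts rows, COUNT(DISTINCT genre) counts unique genres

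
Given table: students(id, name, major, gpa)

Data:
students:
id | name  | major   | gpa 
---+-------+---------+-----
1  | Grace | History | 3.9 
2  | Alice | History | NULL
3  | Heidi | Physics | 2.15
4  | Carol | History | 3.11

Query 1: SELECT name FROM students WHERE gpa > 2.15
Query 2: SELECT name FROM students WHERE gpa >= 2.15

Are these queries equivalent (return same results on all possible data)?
No, not equivalent

Query 1 returns: [('Grace',), ('Carol',)]
Query 2 returns: [('Grace',), ('Heidi',), ('Carol',)]

Reason: > vs >= gives different results when gpa = 2.15 exists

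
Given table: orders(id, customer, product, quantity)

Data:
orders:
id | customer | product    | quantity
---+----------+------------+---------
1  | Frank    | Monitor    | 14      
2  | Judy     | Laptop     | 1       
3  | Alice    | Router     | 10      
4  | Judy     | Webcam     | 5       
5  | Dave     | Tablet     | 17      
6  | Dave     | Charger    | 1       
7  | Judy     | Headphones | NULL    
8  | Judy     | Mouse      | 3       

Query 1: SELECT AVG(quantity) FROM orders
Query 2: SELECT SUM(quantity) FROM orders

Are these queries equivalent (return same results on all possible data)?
No, not equivalent

Query 1 returns: [(7.285714285714286,)]
Query 2 returns: [(51,)]

Reason: AVG vs SUM give different aggregate values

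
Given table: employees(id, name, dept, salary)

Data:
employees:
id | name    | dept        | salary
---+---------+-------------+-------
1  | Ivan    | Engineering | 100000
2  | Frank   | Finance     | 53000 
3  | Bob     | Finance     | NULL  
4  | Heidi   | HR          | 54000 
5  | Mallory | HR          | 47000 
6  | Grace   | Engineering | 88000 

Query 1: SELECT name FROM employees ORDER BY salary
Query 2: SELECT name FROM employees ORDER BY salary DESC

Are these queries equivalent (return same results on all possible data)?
No, not equivalent

Query 1 returns: [('Bob',), ('Mallory',), ('Frank',), ('Heidi',), ('Grace',), ('Ivan',)]
Query 2 returns: [('Ivan',), ('Grace',), ('Heidi',), ('Frank',), ('Mallory',), ('Bob',)]

Reason: ASC vs DESC gives opposite ordering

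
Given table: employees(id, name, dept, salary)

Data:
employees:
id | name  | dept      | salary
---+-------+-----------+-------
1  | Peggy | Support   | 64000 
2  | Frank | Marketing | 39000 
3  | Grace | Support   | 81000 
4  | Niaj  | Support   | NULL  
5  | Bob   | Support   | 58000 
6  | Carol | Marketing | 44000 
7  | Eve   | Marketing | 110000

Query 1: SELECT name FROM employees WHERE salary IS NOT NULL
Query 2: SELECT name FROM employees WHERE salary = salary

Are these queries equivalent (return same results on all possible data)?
Yes, equivalent

Both queries return: [('Bob',), ('Carol',), ('Eve',), ('Frank',), ('Grace',), ('Peggy',)]

Reason: IS NOT NULL vs self-equality (both exclude NULLs)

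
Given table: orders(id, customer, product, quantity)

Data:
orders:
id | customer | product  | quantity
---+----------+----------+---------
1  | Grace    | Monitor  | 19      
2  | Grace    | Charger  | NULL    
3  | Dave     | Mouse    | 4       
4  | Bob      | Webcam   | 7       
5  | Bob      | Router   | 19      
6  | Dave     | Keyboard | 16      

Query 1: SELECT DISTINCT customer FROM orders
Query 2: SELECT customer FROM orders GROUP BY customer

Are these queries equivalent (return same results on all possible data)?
Yes, equivalent

Both queries return: [('Bob',), ('Dave',), ('Grace',)]

Reason: Both get unique customers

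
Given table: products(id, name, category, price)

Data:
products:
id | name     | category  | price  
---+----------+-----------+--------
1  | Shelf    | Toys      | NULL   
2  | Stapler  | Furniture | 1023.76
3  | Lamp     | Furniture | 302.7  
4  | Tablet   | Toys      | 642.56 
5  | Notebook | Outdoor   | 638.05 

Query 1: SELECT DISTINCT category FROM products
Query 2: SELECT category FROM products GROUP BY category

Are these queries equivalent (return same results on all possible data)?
Yes, equivalent

Both queries return: [('Furniture',), ('Outdoor',), ('Toys',)]

Reason: Both get unique categorys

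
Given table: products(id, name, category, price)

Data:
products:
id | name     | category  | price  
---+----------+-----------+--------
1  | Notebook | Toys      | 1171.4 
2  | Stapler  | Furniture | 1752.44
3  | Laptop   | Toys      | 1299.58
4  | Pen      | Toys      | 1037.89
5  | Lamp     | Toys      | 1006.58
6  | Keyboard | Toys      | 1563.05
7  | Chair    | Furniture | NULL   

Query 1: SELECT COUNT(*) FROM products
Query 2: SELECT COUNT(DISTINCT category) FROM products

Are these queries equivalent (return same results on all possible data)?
No, not equivalent

Query 1 returns: [(7,)]
Query 2 returns: [(2,)]

Reason: COUNT(*) counts rows, COUNT(DISTINCT category) counts unique categorys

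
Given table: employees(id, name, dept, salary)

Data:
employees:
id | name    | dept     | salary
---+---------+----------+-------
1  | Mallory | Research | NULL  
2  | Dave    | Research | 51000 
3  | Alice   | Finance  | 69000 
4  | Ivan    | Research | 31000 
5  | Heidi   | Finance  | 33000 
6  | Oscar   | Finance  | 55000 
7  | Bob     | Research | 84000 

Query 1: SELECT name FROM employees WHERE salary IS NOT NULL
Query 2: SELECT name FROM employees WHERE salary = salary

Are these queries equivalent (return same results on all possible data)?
Yes, equivalent

Both queries return: [('Alice',), ('Bob',), ('Dave',), ('Heidi',), ('Ivan',), ('Oscar',)]

Reason: IS NOT NULL vs self-equality (both exclude NULLs)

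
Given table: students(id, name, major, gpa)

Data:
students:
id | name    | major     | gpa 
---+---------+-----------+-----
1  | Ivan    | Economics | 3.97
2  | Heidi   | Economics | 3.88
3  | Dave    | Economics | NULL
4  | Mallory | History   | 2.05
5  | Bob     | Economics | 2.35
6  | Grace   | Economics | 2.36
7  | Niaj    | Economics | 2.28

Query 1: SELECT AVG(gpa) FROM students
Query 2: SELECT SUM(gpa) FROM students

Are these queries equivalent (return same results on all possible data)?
No, not equivalent

Query 1 returns: [(2.815,)]
Query 2 returns: [(16.89,)]

Reason: AVG vs SUM give different aggregate values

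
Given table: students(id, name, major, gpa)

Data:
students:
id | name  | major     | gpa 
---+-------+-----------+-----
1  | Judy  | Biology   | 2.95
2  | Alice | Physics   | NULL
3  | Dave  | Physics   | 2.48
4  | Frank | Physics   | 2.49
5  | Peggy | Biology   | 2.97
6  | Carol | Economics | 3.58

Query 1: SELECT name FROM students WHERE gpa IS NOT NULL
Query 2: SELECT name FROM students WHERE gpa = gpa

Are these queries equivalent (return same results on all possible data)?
Yes, equivalent

Both queries return: [('Carol',), ('Dave',), ('Frank',), ('Judy',), ('Peggy',)]

Reason: IS NOT NULL vs self-equality (both exclude NULLs)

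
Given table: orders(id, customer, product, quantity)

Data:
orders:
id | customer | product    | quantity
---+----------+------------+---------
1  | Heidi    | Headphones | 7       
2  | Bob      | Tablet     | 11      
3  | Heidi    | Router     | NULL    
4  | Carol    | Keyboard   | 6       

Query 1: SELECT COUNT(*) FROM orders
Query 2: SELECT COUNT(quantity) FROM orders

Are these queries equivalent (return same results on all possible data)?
No, not equivalent

Query 1 returns: [(4,)]
Query 2 returns: [(3,)]

Reason: COUNT(*) includes NULLs, COUNT(column) excludes them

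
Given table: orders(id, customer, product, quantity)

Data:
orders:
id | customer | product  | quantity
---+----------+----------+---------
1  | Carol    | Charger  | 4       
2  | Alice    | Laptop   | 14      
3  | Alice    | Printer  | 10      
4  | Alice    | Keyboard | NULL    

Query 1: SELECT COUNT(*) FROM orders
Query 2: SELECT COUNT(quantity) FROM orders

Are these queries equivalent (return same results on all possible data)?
No, not equivalent

Query 1 returns: [(4,)]
Query 2 returns: [(3,)]

Reason: COUNT(*) includes NULLs, COUNT(column) excludes them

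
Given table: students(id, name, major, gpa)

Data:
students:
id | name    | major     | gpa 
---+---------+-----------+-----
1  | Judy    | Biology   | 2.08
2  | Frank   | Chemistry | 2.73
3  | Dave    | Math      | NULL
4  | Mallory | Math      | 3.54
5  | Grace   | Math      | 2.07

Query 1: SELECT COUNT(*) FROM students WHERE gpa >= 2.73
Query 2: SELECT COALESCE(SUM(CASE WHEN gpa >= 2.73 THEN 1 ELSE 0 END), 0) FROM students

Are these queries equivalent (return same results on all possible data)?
Yes, equivalent

Both queries return: [(2,)]

Reason: COUNT with WHERE vs conditional SUM (COALESCE handles empty-table NULL)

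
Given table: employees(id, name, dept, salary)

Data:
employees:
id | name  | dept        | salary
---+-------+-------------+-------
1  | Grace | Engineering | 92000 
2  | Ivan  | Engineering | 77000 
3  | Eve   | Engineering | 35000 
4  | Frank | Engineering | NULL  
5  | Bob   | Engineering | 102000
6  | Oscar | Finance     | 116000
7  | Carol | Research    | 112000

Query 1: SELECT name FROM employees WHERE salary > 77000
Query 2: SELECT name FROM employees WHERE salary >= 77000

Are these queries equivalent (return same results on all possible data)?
No, not equivalent

Query 1 returns: [('Grace',), ('Bob',), ('Oscar',), ('Carol',)]
Query 2 returns: [('Grace',), ('Ivan',), ('Bob',), ('Oscar',), ('Carol',)]

Reason: > vs >= gives different results when salary = 77000 exists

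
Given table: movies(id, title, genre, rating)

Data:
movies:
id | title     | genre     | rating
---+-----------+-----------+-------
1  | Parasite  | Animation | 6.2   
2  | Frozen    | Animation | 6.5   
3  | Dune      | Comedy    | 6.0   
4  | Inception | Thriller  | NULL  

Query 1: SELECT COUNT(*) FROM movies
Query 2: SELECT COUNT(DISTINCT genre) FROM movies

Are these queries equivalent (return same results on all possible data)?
No, not equivalent

Query 1 returns: [(4,)]
Query 2 returns: [(3,)]

Reason: COUNT(*) counts rows, COUNT(DISTINCT genre) counts unique genres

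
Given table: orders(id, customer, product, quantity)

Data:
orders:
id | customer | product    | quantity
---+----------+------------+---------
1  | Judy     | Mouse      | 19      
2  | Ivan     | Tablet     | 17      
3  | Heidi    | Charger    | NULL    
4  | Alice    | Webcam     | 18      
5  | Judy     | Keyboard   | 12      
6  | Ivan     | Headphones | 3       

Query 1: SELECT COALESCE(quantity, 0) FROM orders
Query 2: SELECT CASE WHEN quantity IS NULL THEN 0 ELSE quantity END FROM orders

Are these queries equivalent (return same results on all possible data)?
Yes, equivalent

Both queries return: [(0,), (3,), (12,), (17,), (18,), (19,)]

Reason: COALESCE vs CASE for NULL handling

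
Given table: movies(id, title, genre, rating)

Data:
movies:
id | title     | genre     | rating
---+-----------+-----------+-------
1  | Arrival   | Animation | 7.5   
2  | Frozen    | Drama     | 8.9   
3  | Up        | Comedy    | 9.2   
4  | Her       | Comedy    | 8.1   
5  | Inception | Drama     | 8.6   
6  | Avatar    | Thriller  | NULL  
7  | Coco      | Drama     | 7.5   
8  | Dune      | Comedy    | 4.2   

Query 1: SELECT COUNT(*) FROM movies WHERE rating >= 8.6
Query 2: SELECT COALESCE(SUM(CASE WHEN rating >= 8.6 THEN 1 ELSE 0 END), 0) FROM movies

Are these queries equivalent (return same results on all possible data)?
Yes, equivalent

Both queries return: [(3,)]

Reason: COUNT with WHERE vs conditional SUM (COALESCE handles empty-table NULL)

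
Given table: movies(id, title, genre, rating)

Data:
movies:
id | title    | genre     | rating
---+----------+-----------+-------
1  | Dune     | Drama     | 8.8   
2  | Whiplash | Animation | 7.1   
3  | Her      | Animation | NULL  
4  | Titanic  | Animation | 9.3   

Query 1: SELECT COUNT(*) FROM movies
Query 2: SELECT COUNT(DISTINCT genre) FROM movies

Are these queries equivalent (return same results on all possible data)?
No, not equivalent

Query 1 returns: [(4,)]
Query 2 returns: [(2,)]

Reason: COUNT(*) counts rows, COUNT(DISTINCT genre) counts unique genres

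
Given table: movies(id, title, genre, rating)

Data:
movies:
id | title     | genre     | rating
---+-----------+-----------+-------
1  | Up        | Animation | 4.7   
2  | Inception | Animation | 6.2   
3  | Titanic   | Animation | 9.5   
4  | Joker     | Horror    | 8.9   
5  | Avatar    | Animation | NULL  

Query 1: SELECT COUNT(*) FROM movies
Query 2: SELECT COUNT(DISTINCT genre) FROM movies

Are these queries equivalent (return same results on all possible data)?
No, not equivalent

Query 1 returns: [(5,)]
Query 2 returns: [(2,)]

Reason: COUNT(*) counts rows, COUNT(DISTINCT genre) counts unique genres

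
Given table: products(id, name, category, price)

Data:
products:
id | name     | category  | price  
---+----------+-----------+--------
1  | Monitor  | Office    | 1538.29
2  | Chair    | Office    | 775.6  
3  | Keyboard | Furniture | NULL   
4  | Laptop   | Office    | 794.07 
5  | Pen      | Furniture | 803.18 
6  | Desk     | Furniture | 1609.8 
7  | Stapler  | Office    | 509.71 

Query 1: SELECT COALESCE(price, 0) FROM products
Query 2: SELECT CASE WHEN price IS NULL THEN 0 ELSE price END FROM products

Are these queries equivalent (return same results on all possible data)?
Yes, equivalent

Both queries return: [(0,), (509.71,), (775.6,), (794.07,), (803.18,), (1538.29,), (1609.8,)]

Reason: COALESCE vs CASE for NULL handling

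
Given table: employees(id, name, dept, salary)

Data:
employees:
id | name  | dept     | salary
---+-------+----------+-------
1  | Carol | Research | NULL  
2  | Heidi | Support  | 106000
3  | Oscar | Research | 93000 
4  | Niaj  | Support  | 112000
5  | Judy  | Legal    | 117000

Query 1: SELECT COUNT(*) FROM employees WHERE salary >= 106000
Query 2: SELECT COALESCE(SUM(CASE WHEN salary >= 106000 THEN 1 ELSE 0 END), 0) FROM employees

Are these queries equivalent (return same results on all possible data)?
Yes, equivalent

Both queries return: [(3,)]

Reason: COUNT with WHERE vs conditional SUM (COALESCE handles empty-table NULL)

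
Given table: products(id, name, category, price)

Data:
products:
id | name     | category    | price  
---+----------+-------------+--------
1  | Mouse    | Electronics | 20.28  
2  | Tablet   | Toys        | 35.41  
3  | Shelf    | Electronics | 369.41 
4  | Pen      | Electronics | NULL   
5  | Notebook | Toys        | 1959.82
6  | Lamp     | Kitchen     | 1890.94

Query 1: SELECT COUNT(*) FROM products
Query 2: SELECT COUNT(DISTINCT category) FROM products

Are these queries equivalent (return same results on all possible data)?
No, not equivalent

Query 1 returns: [(6,)]
Query 2 returns: [(3,)]

Reason: COUNT(*) counts rows, COUNT(DISTINCT category) counts unique categorys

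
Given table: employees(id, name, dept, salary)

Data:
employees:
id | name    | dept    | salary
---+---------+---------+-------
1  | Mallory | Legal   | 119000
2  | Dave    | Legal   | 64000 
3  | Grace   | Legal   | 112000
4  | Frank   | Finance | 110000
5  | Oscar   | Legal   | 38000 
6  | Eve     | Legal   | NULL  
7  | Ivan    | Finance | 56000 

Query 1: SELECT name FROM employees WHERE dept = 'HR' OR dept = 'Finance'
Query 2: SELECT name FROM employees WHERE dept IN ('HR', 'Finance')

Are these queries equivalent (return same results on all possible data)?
Yes, equivalent

Both queries return: [('Frank',), ('Ivan',)]

Reason: OR vs IN are equivalent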